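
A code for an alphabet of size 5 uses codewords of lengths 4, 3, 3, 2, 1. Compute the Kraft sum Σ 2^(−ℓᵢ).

With common denominator 2^4 = 16: Σ 2^(−ℓᵢ) = 1/16 + 2/16 + 2/16 + 4/16 + 8/16 = 17/16 = 1.0625.

1.0625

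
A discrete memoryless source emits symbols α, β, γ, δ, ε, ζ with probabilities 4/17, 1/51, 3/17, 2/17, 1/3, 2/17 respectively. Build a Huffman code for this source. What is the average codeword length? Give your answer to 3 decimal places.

Repeatedly combine the two least-probable nodes; the expected code length is the sum of the merged weights.
merge 1/51 + 2/17 → 7/51
merge 2/17 + 7/51 → 13/51
merge 3/17 + 4/17 → 7/17
merge 13/51 + 1/3 → 10/17
merge 7/17 + 10/17 → 1
L = 7/51 + 13/51 + 7/17 + 10/17 + 1 = 122/51 ≈ 2.392 bits/symbol.

2.392 bits/symbol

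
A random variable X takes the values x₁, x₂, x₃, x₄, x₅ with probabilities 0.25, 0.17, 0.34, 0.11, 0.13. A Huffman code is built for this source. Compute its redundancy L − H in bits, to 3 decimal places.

Entropy H = −Σ p log₂ p ≈ 2.1967 bits.
Huffman merges: 11/100+13/100→6/25; 17/100+6/25→41/100; 1/4+17/50→59/100; 41/100+59/100→1. L = 56/25 ≈ 2.2400.
L − H = 2.2400 − 2.1967 = 0.043 bits.

0.043 bits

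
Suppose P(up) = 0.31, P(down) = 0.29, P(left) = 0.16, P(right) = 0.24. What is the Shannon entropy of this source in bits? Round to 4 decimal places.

H = −Σ pᵢ log₂ pᵢ.
−0.31·log₂(0.31) = 0.5238
−0.29·log₂(0.29) = 0.5179
−0.16·log₂(0.16) = 0.4230
−0.24·log₂(0.24) = 0.4941
Sum ≈ 1.9588 → 1.9588 bits.

1.9588 bits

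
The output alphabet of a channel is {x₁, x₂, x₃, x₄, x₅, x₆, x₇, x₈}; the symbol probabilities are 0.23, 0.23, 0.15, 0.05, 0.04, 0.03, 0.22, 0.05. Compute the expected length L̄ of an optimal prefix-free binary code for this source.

2.66 bits/symbol

Repeatedly combine the two least-probable nodes; the expected code length is the sum of the merged weights.
merge 3/100 + 1/25 → 7/100
merge 1/20 + 1/20 → 1/10
merge 7/100 + 1/10 → 17/100
merge 3/20 + 17/100 → 8/25
merge 11/50 + 23/100 → 9/20
merge 23/100 + 8/25 → 11/20
merge 9/20 + 11/20 → 1
L = 7/100 + 1/10 + 17/100 + 8/25 + 9/20 + 11/20 + 1 = 133/50 = 2.66 bits/symbol.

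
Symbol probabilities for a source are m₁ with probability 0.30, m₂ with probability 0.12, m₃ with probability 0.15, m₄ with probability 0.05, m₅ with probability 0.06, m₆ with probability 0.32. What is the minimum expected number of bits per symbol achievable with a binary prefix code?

Repeatedly combine the two least-probable nodes; the expected code length is the sum of the merged weights.
merge 1/20 + 3/50 → 11/100
merge 11/100 + 3/25 → 23/100
merge 3/20 + 23/100 → 19/50
merge 3/10 + 8/25 → 31/50
merge 19/50 + 31/50 → 1
L = 11/100 + 23/100 + 19/50 + 31/50 + 1 = 117/50 = 2.34 bits/symbol.

2.34 bits/symbol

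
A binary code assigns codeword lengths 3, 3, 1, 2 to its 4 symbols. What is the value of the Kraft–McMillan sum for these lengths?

1

With common denominator 2^3 = 8: Σ 2^(−ℓᵢ) = 1/8 + 1/8 + 4/8 + 2/8 = 8/8 = 1.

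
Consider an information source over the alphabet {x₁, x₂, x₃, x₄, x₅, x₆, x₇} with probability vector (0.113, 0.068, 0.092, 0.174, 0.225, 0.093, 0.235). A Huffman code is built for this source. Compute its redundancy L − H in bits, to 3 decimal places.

Entropy H = −Σ p log₂ p ≈ 2.6687 bits.
Huffman merges: 17/250+23/250→4/25; 93/1000+113/1000→103/500; 4/25+87/500→167/500; 103/500+9/40→431/1000; 47/200+167/500→569/1000; 431/1000+569/1000→1. L = 27/10 ≈ 2.7000.
L − H = 2.7000 − 2.6687 = 0.031 bits.

0.031 bits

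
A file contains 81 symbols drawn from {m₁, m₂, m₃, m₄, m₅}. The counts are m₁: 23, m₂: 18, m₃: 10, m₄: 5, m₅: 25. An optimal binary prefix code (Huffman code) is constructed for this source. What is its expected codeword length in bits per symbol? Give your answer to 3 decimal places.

2.185 bits/symbol

Probabilities are the counts divided by 81.
Repeatedly combine the two least-probable nodes; the expected code length is the sum of the merged weights.
merge 5/81 + 10/81 → 5/27
merge 5/27 + 2/9 → 11/27
merge 23/81 + 25/81 → 16/27
merge 11/27 + 16/27 → 1
L = 5/27 + 11/27 + 16/27 + 1 = 59/27 ≈ 2.185 bits/symbol.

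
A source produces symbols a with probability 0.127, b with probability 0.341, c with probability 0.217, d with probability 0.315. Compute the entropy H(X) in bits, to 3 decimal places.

H = −Σ pᵢ log₂ pᵢ.
−0.127·log₂(0.127) = 0.3781
−0.341·log₂(0.341) = 0.5293
−0.217·log₂(0.217) = 0.4783
−0.315·log₂(0.315) = 0.5250
Sum ≈ 1.9107 → 1.911 bits.

1.911 bits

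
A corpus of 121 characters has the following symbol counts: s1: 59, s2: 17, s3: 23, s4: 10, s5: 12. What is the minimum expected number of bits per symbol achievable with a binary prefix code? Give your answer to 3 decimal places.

2.017 bits/symbol

Probabilities are the counts divided by 121.
Repeatedly combine the two least-probable nodes; the expected code length is the sum of the merged weights.
merge 10/121 + 12/121 → 2/11
merge 17/121 + 2/11 → 39/121
merge 23/121 + 39/121 → 62/121
merge 59/121 + 62/121 → 1
L = 2/11 + 39/121 + 62/121 + 1 = 244/121 ≈ 2.017 bits/symbol.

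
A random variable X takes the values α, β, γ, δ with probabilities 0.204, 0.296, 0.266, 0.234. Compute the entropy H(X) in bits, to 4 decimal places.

H = −Σ pᵢ log₂ pᵢ.
−0.204·log₂(0.204) = 0.4678
−0.296·log₂(0.296) = 0.5199
−0.266·log₂(0.266) = 0.5082
−0.234·log₂(0.234) = 0.4903
Sum ≈ 1.9862 → 1.9862 bits.

1.9862 bits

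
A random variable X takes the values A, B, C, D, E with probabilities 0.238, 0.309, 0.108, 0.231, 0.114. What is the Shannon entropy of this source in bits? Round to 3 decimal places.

H = −Σ pᵢ log₂ pᵢ.
−0.238·log₂(0.238) = 0.4929
−0.309·log₂(0.309) = 0.5235
−0.108·log₂(0.108) = 0.3468
−0.231·log₂(0.231) = 0.4883
−0.114·log₂(0.114) = 0.3571
Sum ≈ 2.2087 → 2.209 bits.

2.209 bits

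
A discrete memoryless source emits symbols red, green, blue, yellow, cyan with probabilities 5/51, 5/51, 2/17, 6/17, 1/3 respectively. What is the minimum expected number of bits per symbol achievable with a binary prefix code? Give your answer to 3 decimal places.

Repeatedly combine the two least-probable nodes; the expected code length is the sum of the merged weights.
merge 5/51 + 5/51 → 10/51
merge 2/17 + 10/51 → 16/51
merge 16/51 + 1/3 → 11/17
merge 6/17 + 11/17 → 1
L = 10/51 + 16/51 + 11/17 + 1 = 110/51 ≈ 2.157 bits/symbol.

2.157 bits/symbol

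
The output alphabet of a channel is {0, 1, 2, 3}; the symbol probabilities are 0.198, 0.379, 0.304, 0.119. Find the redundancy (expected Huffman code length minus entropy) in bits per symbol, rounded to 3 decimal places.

Entropy H = −Σ p log₂ p ≈ 1.8808 bits.
Huffman merges: 119/1000+99/500→317/1000; 38/125+317/1000→621/1000; 379/1000+621/1000→1. L = 969/500 ≈ 1.9380.
L − H = 1.9380 − 1.8808 = 0.057 bits.

0.057 bits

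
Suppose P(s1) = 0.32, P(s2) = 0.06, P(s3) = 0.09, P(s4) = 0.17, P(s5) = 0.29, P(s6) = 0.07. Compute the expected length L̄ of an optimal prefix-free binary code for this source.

Repeatedly combine the two least-probable nodes; the expected code length is the sum of the merged weights.
merge 3/50 + 7/100 → 13/100
merge 9/100 + 13/100 → 11/50
merge 17/100 + 11/50 → 39/100
merge 29/100 + 8/25 → 61/100
merge 39/100 + 61/100 → 1
L = 13/100 + 11/50 + 39/100 + 61/100 + 1 = 47/20 = 2.35 bits/symbol.

2.35 bits/symbol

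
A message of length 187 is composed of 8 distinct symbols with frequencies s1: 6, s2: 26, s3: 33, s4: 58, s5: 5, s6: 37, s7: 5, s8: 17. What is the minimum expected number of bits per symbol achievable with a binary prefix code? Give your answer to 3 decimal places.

2.631 bits/symbol

Probabilities are the counts divided by 187.
Repeatedly combine the two least-probable nodes; the expected code length is the sum of the merged weights.
merge 5/187 + 5/187 → 10/187
merge 6/187 + 10/187 → 16/187
merge 16/187 + 1/11 → 3/17
merge 26/187 + 3/17 → 59/187
merge 3/17 + 37/187 → 70/187
merge 58/187 + 59/187 → 117/187
merge 70/187 + 117/187 → 1
L = 10/187 + 16/187 + 3/17 + 59/187 + 70/187 + 117/187 + 1 = 492/187 ≈ 2.631 bits/symbol.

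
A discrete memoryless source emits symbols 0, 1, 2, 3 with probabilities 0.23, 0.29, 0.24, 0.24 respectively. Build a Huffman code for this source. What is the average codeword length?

Repeatedly combine the two least-probable nodes; the expected code length is the sum of the merged weights.
merge 23/100 + 6/25 → 47/100
merge 6/25 + 29/100 → 53/100
merge 47/100 + 53/100 → 1
L = 47/100 + 53/100 + 1 = 2 bits/symbol.

2 bits/symbol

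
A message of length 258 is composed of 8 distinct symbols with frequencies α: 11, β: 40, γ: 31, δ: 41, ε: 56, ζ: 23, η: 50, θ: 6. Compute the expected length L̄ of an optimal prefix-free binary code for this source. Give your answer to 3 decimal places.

Probabilities are the counts divided by 258.
Repeatedly combine the two least-probable nodes; the expected code length is the sum of the merged weights.
merge 1/43 + 11/258 → 17/258
merge 17/258 + 23/258 → 20/129
merge 31/258 + 20/129 → 71/258
merge 20/129 + 41/258 → 27/86
merge 25/129 + 28/129 → 53/129
merge 71/258 + 27/86 → 76/129
merge 53/129 + 76/129 → 1
L = 17/258 + 20/129 + 71/258 + 27/86 + 53/129 + 76/129 + 1 = 725/258 ≈ 2.810 bits/symbol.

2.810 bits/symbol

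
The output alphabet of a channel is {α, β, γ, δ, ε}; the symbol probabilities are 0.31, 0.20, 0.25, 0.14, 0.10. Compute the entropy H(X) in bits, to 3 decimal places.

H = −Σ pᵢ log₂ pᵢ.
−0.31·log₂(0.31) = 0.5238
−0.20·log₂(0.20) = 0.4644
−0.25·log₂(0.25) = 0.5000
−0.14·log₂(0.14) = 0.3971
−0.10·log₂(0.10) = 0.3322
Sum ≈ 2.2175 → 2.217 bits.

2.217 bits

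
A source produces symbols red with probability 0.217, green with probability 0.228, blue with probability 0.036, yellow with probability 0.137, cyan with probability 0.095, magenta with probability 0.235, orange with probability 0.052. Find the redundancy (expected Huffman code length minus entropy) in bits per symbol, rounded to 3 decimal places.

Entropy H = −Σ p log₂ p ≈ 2.5655 bits.
Huffman merges: 9/250+13/250→11/125; 11/125+19/200→183/1000; 137/1000+183/1000→8/25; 217/1000+57/250→89/200; 47/200+8/25→111/200; 89/200+111/200→1. L = 2591/1000 ≈ 2.5910.
L − H = 2.5910 − 2.5655 = 0.025 bits.

0.025 bits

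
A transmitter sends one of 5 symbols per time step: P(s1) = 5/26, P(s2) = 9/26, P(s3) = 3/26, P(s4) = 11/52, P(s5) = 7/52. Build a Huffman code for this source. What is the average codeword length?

Repeatedly combine the two least-probable nodes; the expected code length is the sum of the merged weights.
merge 3/26 + 7/52 → 1/4
merge 5/26 + 11/52 → 21/52
merge 1/4 + 9/26 → 31/52
merge 21/52 + 31/52 → 1
L = 1/4 + 21/52 + 31/52 + 1 = 9/4 = 2.25 bits/symbol.

2.25 bits/symbol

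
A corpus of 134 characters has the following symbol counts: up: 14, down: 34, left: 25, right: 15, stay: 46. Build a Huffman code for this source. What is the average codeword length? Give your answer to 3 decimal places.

Probabilities are the counts divided by 134.
Repeatedly combine the two least-probable nodes; the expected code length is the sum of the merged weights.
merge 7/67 + 15/134 → 29/134
merge 25/134 + 29/134 → 27/67
merge 17/67 + 23/67 → 40/67
merge 27/67 + 40/67 → 1
L = 29/134 + 27/67 + 40/67 + 1 = 297/134 ≈ 2.216 bits/symbol.

2.216 bits/symbol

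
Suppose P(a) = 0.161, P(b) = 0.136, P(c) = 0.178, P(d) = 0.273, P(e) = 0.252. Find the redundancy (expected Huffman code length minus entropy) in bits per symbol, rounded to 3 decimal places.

Entropy H = −Σ p log₂ p ≈ 2.2713 bits.
Huffman merges: 17/125+161/1000→297/1000; 89/500+63/250→43/100; 273/1000+297/1000→57/100; 43/100+57/100→1. L = 2297/1000 ≈ 2.2970.
L − H = 2.2970 − 2.2713 = 0.026 bits.

0.026 bits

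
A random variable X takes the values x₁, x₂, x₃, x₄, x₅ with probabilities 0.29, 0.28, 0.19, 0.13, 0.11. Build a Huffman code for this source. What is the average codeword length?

Repeatedly combine the two least-probable nodes; the expected code length is the sum of the merged weights.
merge 11/100 + 13/100 → 6/25
merge 19/100 + 6/25 → 43/100
merge 7/25 + 29/100 → 57/100
merge 43/100 + 57/100 → 1
L = 6/25 + 43/100 + 57/100 + 1 = 56/25 = 2.24 bits/symbol.

2.24 bits/symbol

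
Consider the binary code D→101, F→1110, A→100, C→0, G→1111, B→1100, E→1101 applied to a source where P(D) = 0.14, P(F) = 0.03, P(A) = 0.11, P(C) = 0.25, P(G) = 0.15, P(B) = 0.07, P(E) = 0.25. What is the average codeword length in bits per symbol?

3 bits/symbol

L̄ = Σ pᵢ·ℓᵢ = 0.14·3 + 0.03·4 + 0.11·3 + 0.25·1 + 0.15·4 + 0.07·4 + 0.25·4 = 3 bits/symbol.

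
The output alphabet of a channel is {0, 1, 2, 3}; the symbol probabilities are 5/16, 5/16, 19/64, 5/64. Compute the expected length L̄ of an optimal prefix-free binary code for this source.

2 bits/symbol

Repeatedly combine the two least-probable nodes; the expected code length is the sum of the merged weights.
merge 5/64 + 19/64 → 3/8
merge 5/16 + 5/16 → 5/8
merge 3/8 + 5/8 → 1
L = 3/8 + 5/8 + 1 = 2 bits/symbol.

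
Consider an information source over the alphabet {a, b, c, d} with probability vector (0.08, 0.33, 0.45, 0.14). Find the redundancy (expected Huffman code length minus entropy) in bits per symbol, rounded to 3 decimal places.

Entropy H = −Σ p log₂ p ≈ 1.7348 bits.
Huffman merges: 2/25+7/50→11/50; 11/50+33/100→11/20; 9/20+11/20→1. L = 177/100 ≈ 1.7700.
L − H = 1.7700 − 1.7348 = 0.035 bits.

0.035 bits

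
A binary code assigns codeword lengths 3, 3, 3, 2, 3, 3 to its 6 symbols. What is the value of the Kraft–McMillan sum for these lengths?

With common denominator 2^3 = 8: Σ 2^(−ℓᵢ) = 1/8 + 1/8 + 1/8 + 2/8 + 1/8 + 1/8 = 7/8 = 0.875.

0.875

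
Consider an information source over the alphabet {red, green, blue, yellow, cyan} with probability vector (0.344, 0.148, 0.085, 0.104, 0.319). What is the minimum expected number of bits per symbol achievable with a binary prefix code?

Repeatedly combine the two least-probable nodes; the expected code length is the sum of the merged weights.
merge 17/200 + 13/125 → 189/1000
merge 37/250 + 189/1000 → 337/1000
merge 319/1000 + 337/1000 → 82/125
merge 43/125 + 82/125 → 1
L = 189/1000 + 337/1000 + 82/125 + 1 = 1091/500 = 2.182 bits/symbol.

2.182 bits/symbol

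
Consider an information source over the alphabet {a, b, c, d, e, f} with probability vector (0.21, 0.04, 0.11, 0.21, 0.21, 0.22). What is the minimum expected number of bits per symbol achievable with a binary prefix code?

Repeatedly combine the two least-probable nodes; the expected code length is the sum of the merged weights.
merge 1/25 + 11/100 → 3/20
merge 3/20 + 21/100 → 9/25
merge 21/100 + 21/100 → 21/50
merge 11/50 + 9/25 → 29/50
merge 21/50 + 29/50 → 1
L = 3/20 + 9/25 + 21/50 + 29/50 + 1 = 251/100 = 2.51 bits/symbol.

2.51 bits/symbol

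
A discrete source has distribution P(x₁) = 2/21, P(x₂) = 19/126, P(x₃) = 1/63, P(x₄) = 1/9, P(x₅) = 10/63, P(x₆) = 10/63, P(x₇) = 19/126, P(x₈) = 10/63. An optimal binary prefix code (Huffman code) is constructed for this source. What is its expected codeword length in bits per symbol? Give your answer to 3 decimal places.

2.952 bits/symbol

Repeatedly combine the two least-probable nodes; the expected code length is the sum of the merged weights.
merge 1/63 + 2/21 → 1/9
merge 1/9 + 1/9 → 2/9
merge 19/126 + 19/126 → 19/63
merge 10/63 + 10/63 → 20/63
merge 10/63 + 2/9 → 8/21
merge 19/63 + 20/63 → 13/21
merge 8/21 + 13/21 → 1
L = 1/9 + 2/9 + 19/63 + 20/63 + 8/21 + 13/21 + 1 = 62/21 ≈ 2.952 bits/symbol.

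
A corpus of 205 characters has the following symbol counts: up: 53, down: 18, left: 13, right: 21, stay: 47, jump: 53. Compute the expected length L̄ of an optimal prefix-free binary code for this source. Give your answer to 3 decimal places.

2.405 bits/symbol

Probabilities are the counts divided by 205.
Repeatedly combine the two least-probable nodes; the expected code length is the sum of the merged weights.
merge 13/205 + 18/205 → 31/205
merge 21/205 + 31/205 → 52/205
merge 47/205 + 52/205 → 99/205
merge 53/205 + 53/205 → 106/205
merge 99/205 + 106/205 → 1
L = 31/205 + 52/205 + 99/205 + 106/205 + 1 = 493/205 ≈ 2.405 bits/symbol.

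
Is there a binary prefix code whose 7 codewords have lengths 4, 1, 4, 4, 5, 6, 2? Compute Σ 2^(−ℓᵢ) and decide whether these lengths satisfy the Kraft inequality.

0.984375; yes

With common denominator 2^6 = 64: Σ 2^(−ℓᵢ) = 4/64 + 32/64 + 4/64 + 4/64 + 2/64 + 1/64 + 16/64 = 63/64 = 0.984375.
Kraft's inequality requires Σ ≤ 1; here Σ = 0.984375 ≤ 1, so such a prefix code exists.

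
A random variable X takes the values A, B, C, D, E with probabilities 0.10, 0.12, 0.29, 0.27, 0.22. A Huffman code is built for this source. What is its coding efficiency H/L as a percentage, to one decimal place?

Entropy H = −Σ p log₂ p ≈ 2.2078 bits.
Huffman merges: 1/10+3/25→11/50; 11/50+11/50→11/25; 27/100+29/100→14/25; 11/25+14/25→1. L = 111/50 ≈ 2.2200.
Efficiency = H/L = 2.2078/2.2200 = 99.4%.

99.4%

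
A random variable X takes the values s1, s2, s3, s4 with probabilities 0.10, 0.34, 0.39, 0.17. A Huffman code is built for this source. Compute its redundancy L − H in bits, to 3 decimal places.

0.054 bits

Entropy H = −Σ p log₂ p ≈ 1.8258 bits.
Huffman merges: 1/10+17/100→27/100; 27/100+17/50→61/100; 39/100+61/100→1. L = 47/25 ≈ 1.8800.
L − H = 1.8800 − 1.8258 = 0.054 bits.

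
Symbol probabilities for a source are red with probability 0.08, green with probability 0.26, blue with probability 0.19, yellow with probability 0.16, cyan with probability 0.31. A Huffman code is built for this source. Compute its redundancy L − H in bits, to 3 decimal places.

Entropy H = −Σ p log₂ p ≈ 2.1988 bits.
Huffman merges: 2/25+4/25→6/25; 19/100+6/25→43/100; 13/50+31/100→57/100; 43/100+57/100→1. L = 56/25 ≈ 2.2400.
L − H = 2.2400 − 2.1988 = 0.041 bits.

0.041 bits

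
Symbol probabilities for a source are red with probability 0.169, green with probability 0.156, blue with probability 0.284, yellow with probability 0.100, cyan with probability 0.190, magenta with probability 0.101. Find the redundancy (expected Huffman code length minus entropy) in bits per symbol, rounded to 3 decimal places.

Entropy H = −Σ p log₂ p ≈ 2.4888 bits.
Huffman merges: 1/10+101/1000→201/1000; 39/250+169/1000→13/40; 19/100+201/1000→391/1000; 71/250+13/40→609/1000; 391/1000+609/1000→1. L = 1263/500 ≈ 2.5260.
L − H = 2.5260 − 2.4888 = 0.037 bits.

0.037 bits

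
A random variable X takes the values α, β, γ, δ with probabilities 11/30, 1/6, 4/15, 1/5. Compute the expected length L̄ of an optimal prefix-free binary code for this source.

Repeatedly combine the two least-probable nodes; the expected code length is the sum of the merged weights.
merge 1/6 + 1/5 → 11/30
merge 4/15 + 11/30 → 19/30
merge 11/30 + 19/30 → 1
L = 11/30 + 19/30 + 1 = 2 bits/symbol.

2 bits/symbol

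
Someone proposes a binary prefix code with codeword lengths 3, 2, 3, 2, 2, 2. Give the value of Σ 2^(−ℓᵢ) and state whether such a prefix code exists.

With common denominator 2^3 = 8: Σ 2^(−ℓᵢ) = 1/8 + 2/8 + 1/8 + 2/8 + 2/8 + 2/8 = 10/8 = 1.25.
Kraft's inequality requires Σ ≤ 1; here Σ = 1.25 > 1, so no such prefix code exists.

1.25; no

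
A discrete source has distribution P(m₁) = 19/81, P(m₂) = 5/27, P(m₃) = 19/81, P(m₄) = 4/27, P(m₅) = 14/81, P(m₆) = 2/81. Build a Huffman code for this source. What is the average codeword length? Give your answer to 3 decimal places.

2.519 bits/symbol

Repeatedly combine the two least-probable nodes; the expected code length is the sum of the merged weights.
merge 2/81 + 4/27 → 14/81
merge 14/81 + 14/81 → 28/81
merge 5/27 + 19/81 → 34/81
merge 19/81 + 28/81 → 47/81
merge 34/81 + 47/81 → 1
L = 14/81 + 28/81 + 34/81 + 47/81 + 1 = 68/27 ≈ 2.519 bits/symbol.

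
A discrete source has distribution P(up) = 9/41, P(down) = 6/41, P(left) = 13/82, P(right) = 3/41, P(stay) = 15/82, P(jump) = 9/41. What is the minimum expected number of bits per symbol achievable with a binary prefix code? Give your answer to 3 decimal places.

Repeatedly combine the two least-probable nodes; the expected code length is the sum of the merged weights.
merge 3/41 + 6/41 → 9/41
merge 13/82 + 15/82 → 14/41
merge 9/41 + 9/41 → 18/41
merge 9/41 + 14/41 → 23/41
merge 18/41 + 23/41 → 1
L = 9/41 + 14/41 + 18/41 + 23/41 + 1 = 105/41 ≈ 2.561 bits/symbol.

2.561 bits/symbol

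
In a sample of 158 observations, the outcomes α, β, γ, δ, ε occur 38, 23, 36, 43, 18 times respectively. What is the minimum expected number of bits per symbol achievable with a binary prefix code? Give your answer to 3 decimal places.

2.259 bits/symbol

Probabilities are the counts divided by 158.
Repeatedly combine the two least-probable nodes; the expected code length is the sum of the merged weights.
merge 9/79 + 23/158 → 41/158
merge 18/79 + 19/79 → 37/79
merge 41/158 + 43/158 → 42/79
merge 37/79 + 42/79 → 1
L = 41/158 + 37/79 + 42/79 + 1 = 357/158 ≈ 2.259 bits/symbol.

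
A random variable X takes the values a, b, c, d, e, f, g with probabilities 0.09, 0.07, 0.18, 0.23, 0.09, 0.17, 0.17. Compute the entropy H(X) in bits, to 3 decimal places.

2.696 bits

H = −Σ pᵢ log₂ pᵢ.
−0.09·log₂(0.09) = 0.3127
−0.07·log₂(0.07) = 0.2686
−0.18·log₂(0.18) = 0.4453
−0.23·log₂(0.23) = 0.4877
−0.09·log₂(0.09) = 0.3127
−0.17·log₂(0.17) = 0.4346
−0.17·log₂(0.17) = 0.4346
Sum ≈ 2.6960 → 2.696 bits.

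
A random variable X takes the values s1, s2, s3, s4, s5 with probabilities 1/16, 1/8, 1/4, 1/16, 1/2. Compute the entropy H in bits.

1.875 bits

Each probability is a power of 1/2, so log₂(1/p) is an integer.
H = Σ p·log₂(1/p) = 1/16·4 + 1/8·3 + 1/4·2 + 1/16·4 + 1/2·1 = 1.875 bits.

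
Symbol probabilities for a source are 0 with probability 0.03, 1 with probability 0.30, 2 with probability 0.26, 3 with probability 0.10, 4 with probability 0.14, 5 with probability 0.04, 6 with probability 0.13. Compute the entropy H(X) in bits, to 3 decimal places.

2.476 bits

H = −Σ pᵢ log₂ pᵢ.
−0.03·log₂(0.03) = 0.1518
−0.30·log₂(0.30) = 0.5211
−0.26·log₂(0.26) = 0.5053
−0.10·log₂(0.10) = 0.3322
−0.14·log₂(0.14) = 0.3971
−0.04·log₂(0.04) = 0.1858
−0.13·log₂(0.13) = 0.3826
Sum ≈ 2.4758 → 2.476 bits.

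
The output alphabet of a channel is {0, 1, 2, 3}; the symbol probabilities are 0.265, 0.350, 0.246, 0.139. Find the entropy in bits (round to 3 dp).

1.931 bits

H = −Σ pᵢ log₂ pᵢ.
−0.265·log₂(0.265) = 0.5077
−0.350·log₂(0.350) = 0.5301
−0.246·log₂(0.246) = 0.4977
−0.139·log₂(0.139) = 0.3957
Sum ≈ 1.9313 → 1.931 bits.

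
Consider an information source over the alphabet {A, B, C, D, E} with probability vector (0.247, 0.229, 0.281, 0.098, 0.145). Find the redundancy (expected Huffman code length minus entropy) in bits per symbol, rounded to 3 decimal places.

Entropy H = −Σ p log₂ p ≈ 2.2323 bits.
Huffman merges: 49/500+29/200→243/1000; 229/1000+243/1000→59/125; 247/1000+281/1000→66/125; 59/125+66/125→1. L = 2243/1000 ≈ 2.2430.
L − H = 2.2430 − 2.2323 = 0.011 bits.

0.011 bits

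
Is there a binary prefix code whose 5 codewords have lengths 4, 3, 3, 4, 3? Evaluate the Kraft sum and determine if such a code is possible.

0.5; yes

With common denominator 2^4 = 16: Σ 2^(−ℓᵢ) = 1/16 + 2/16 + 2/16 + 1/16 + 2/16 = 8/16 = 0.5.
Kraft's inequality requires Σ ≤ 1; here Σ = 0.5 ≤ 1, so such a prefix code exists.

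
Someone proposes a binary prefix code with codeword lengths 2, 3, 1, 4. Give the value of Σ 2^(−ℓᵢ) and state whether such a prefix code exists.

With common denominator 2^4 = 16: Σ 2^(−ℓᵢ) = 4/16 + 2/16 + 8/16 + 1/16 = 15/16 = 0.9375.
Kraft's inequality requires Σ ≤ 1; here Σ = 0.9375 ≤ 1, so such a prefix code exists.

0.9375; yes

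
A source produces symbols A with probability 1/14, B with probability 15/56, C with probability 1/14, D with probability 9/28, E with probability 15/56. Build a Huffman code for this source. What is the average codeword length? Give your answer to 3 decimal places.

Repeatedly combine the two least-probable nodes; the expected code length is the sum of the merged weights.
merge 1/14 + 1/14 → 1/7
merge 1/7 + 15/56 → 23/56
merge 15/56 + 9/28 → 33/56
merge 23/56 + 33/56 → 1
L = 1/7 + 23/56 + 33/56 + 1 = 15/7 ≈ 2.143 bits/symbol.

2.143 bits/symbol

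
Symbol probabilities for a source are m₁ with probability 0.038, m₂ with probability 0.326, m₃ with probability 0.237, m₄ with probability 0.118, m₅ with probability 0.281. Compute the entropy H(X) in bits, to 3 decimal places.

2.077 bits

H = −Σ pᵢ log₂ pᵢ.
−0.038·log₂(0.038) = 0.1793
−0.326·log₂(0.326) = 0.5272
−0.237·log₂(0.237) = 0.4923
−0.118·log₂(0.118) = 0.3638
−0.281·log₂(0.281) = 0.5146
Sum ≈ 2.0771 → 2.077 bits.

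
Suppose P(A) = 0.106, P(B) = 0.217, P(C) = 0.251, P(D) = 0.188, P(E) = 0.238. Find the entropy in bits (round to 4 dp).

H = −Σ pᵢ log₂ pᵢ.
−0.106·log₂(0.106) = 0.3432
−0.217·log₂(0.217) = 0.4783
−0.251·log₂(0.251) = 0.5006
−0.188·log₂(0.188) = 0.4533
−0.238·log₂(0.238) = 0.4929
Sum ≈ 2.2683 → 2.2683 bits.

2.2683 bits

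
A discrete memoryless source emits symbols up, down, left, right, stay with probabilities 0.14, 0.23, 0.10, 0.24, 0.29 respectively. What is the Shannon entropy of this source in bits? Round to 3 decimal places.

H = −Σ pᵢ log₂ pᵢ.
−0.14·log₂(0.14) = 0.3971
−0.23·log₂(0.23) = 0.4877
−0.10·log₂(0.10) = 0.3322
−0.24·log₂(0.24) = 0.4941
−0.29·log₂(0.29) = 0.5179
Sum ≈ 2.2290 → 2.229 bits.

2.229 bits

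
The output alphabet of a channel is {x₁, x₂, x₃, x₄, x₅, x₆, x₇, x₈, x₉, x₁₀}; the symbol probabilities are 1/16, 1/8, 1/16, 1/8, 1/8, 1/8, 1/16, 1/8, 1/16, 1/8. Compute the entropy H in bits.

3.25 bits

Each probability is a power of 1/2, so log₂(1/p) is an integer.
H = Σ p·log₂(1/p) = 1/16·4 + 1/8·3 + 1/16·4 + 1/8·3 + 1/8·3 + 1/8·3 + 1/16·4 + 1/8·3 + 1/16·4 + 1/8·3 = 3.25 bits.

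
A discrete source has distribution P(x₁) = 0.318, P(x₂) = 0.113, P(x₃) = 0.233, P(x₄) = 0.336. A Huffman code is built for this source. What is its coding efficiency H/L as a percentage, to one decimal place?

95.0%

Entropy H = −Σ p log₂ p ≈ 1.8994 bits.
Huffman merges: 113/1000+233/1000→173/500; 159/500+42/125→327/500; 173/500+327/500→1. L = 2 ≈ 2.0000.
Efficiency = H/L = 1.8994/2.0000 = 95.0%.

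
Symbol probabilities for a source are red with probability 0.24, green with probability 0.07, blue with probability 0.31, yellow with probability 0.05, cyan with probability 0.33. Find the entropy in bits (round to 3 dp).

H = −Σ pᵢ log₂ pᵢ.
−0.24·log₂(0.24) = 0.4941
−0.07·log₂(0.07) = 0.2686
−0.31·log₂(0.31) = 0.5238
−0.05·log₂(0.05) = 0.2161
−0.33·log₂(0.33) = 0.5278
Sum ≈ 2.0304 → 2.030 bits.

2.030 bits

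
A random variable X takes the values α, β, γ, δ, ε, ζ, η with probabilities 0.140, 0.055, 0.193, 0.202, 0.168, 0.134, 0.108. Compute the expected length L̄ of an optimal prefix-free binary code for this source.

Repeatedly combine the two least-probable nodes; the expected code length is the sum of the merged weights.
merge 11/200 + 27/250 → 163/1000
merge 67/500 + 7/50 → 137/500
merge 163/1000 + 21/125 → 331/1000
merge 193/1000 + 101/500 → 79/200
merge 137/500 + 331/1000 → 121/200
merge 79/200 + 121/200 → 1
L = 163/1000 + 137/500 + 331/1000 + 79/200 + 121/200 + 1 = 346/125 = 2.768 bits/symbol.

2.768 bits/symbol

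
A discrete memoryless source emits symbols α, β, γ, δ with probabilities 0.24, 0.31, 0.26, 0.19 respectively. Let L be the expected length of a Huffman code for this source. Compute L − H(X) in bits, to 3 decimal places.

Entropy H = −Σ p log₂ p ≈ 1.9784 bits.
Huffman merges: 19/100+6/25→43/100; 13/50+31/100→57/100; 43/100+57/100→1. L = 2 ≈ 2.0000.
L − H = 2.0000 − 1.9784 = 0.022 bits.

0.022 bits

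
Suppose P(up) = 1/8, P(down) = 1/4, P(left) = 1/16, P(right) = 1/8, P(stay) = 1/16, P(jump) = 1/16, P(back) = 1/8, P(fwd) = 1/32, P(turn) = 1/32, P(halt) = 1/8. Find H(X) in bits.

Each probability is a power of 1/2, so log₂(1/p) is an integer.
H = Σ p·log₂(1/p) = 1/8·3 + 1/4·2 + 1/16·4 + 1/8·3 + 1/16·4 + 1/16·4 + 1/8·3 + 1/32·5 + 1/32·5 + 1/8·3 = 3.0625 bits.

3.0625 bits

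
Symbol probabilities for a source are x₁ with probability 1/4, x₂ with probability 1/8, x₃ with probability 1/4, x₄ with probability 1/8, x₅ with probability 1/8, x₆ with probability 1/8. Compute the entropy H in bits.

2.5 bits

Each probability is a power of 1/2, so log₂(1/p) is an integer.
H = Σ p·log₂(1/p) = 1/4·2 + 1/8·3 + 1/4·2 + 1/8·3 + 1/8·3 + 1/8·3 = 2.5 bits.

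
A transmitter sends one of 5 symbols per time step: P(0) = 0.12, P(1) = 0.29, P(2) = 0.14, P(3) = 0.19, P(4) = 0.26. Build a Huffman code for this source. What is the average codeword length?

Repeatedly combine the two least-probable nodes; the expected code length is the sum of the merged weights.
merge 3/25 + 7/50 → 13/50
merge 19/100 + 13/50 → 9/20
merge 13/50 + 29/100 → 11/20
merge 9/20 + 11/20 → 1
L = 13/50 + 9/20 + 11/20 + 1 = 113/50 = 2.26 bits/symbol.

2.26 bits/symbol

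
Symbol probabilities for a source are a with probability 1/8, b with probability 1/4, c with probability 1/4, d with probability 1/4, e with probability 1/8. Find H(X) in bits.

2.25 bits

Each probability is a power of 1/2, so log₂(1/p) is an integer.
H = Σ p·log₂(1/p) = 1/8·3 + 1/4·2 + 1/4·2 + 1/4·2 + 1/8·3 = 2.25 bits.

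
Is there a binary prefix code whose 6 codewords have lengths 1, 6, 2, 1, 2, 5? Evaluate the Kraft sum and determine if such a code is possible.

1.546875; no

With common denominator 2^6 = 64: Σ 2^(−ℓᵢ) = 32/64 + 1/64 + 16/64 + 32/64 + 16/64 + 2/64 = 99/64 = 1.546875.
Kraft's inequality requires Σ ≤ 1; here Σ = 1.546875 > 1, so no such prefix code exists.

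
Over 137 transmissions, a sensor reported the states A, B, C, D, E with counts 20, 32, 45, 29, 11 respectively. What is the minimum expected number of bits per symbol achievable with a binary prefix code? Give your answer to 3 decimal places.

Probabilities are the counts divided by 137.
Repeatedly combine the two least-probable nodes; the expected code length is the sum of the merged weights.
merge 11/137 + 20/137 → 31/137
merge 29/137 + 31/137 → 60/137
merge 32/137 + 45/137 → 77/137
merge 60/137 + 77/137 → 1
L = 31/137 + 60/137 + 77/137 + 1 = 305/137 ≈ 2.226 bits/symbol.

2.226 bits/symbol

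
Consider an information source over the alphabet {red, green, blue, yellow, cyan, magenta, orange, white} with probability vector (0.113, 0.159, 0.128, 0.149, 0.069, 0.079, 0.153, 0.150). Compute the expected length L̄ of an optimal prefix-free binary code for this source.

Repeatedly combine the two least-probable nodes; the expected code length is the sum of the merged weights.
merge 69/1000 + 79/1000 → 37/250
merge 113/1000 + 16/125 → 241/1000
merge 37/250 + 149/1000 → 297/1000
merge 3/20 + 153/1000 → 303/1000
merge 159/1000 + 241/1000 → 2/5
merge 297/1000 + 303/1000 → 3/5
merge 2/5 + 3/5 → 1
L = 37/250 + 241/1000 + 297/1000 + 303/1000 + 2/5 + 3/5 + 1 = 2989/1000 = 2.989 bits/symbol.

2.989 bits/symbol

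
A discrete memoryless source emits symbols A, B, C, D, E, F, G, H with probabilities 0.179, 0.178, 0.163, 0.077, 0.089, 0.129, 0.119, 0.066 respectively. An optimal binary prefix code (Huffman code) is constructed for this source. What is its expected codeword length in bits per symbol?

2.964 bits/symbol

Repeatedly combine the two least-probable nodes; the expected code length is the sum of the merged weights.
merge 33/500 + 77/1000 → 143/1000
merge 89/1000 + 119/1000 → 26/125
merge 129/1000 + 143/1000 → 34/125
merge 163/1000 + 89/500 → 341/1000
merge 179/1000 + 26/125 → 387/1000
merge 34/125 + 341/1000 → 613/1000
merge 387/1000 + 613/1000 → 1
L = 143/1000 + 26/125 + 34/125 + 341/1000 + 387/1000 + 613/1000 + 1 = 741/250 = 2.964 bits/symbol.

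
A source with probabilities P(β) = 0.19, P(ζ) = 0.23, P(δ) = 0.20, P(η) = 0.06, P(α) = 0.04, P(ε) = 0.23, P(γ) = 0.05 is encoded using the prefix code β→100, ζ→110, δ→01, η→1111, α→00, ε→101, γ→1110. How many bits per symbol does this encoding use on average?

2.87 bits/symbol

L̄ = Σ pᵢ·ℓᵢ = 0.19·3 + 0.23·3 + 0.20·2 + 0.06·4 + 0.04·2 + 0.23·3 + 0.05·4 = 2.87 bits/symbol.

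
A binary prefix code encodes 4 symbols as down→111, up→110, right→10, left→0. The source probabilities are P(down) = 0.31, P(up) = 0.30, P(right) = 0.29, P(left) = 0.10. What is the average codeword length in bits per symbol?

L̄ = Σ pᵢ·ℓᵢ = 0.31·3 + 0.30·3 + 0.29·2 + 0.10·1 = 2.51 bits/symbol.

2.51 bits/symbol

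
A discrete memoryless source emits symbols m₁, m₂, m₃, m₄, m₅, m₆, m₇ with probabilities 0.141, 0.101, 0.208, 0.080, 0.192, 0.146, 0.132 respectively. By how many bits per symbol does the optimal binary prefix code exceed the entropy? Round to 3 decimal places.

Entropy H = −Σ p log₂ p ≈ 2.7433 bits.
Huffman merges: 2/25+101/1000→181/1000; 33/250+141/1000→273/1000; 73/500+181/1000→327/1000; 24/125+26/125→2/5; 273/1000+327/1000→3/5; 2/5+3/5→1. L = 2781/1000 ≈ 2.7810.
L − H = 2.7810 − 2.7433 = 0.038 bits.

0.038 bits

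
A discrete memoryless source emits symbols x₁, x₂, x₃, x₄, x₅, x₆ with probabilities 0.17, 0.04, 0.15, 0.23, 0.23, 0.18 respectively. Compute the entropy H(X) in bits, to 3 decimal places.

H = −Σ pᵢ log₂ pᵢ.
−0.17·log₂(0.17) = 0.4346
−0.04·log₂(0.04) = 0.1858
−0.15·log₂(0.15) = 0.4105
−0.23·log₂(0.23) = 0.4877
−0.23·log₂(0.23) = 0.4877
−0.18·log₂(0.18) = 0.4453
Sum ≈ 2.4515 → 2.452 bits.

2.452 bits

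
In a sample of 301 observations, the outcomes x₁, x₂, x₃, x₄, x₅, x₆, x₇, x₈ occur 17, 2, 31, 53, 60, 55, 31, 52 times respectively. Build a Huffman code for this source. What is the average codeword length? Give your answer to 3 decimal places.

2.847 bits/symbol

Probabilities are the counts divided by 301.
Repeatedly combine the two least-probable nodes; the expected code length is the sum of the merged weights.
merge 2/301 + 17/301 → 19/301
merge 19/301 + 31/301 → 50/301
merge 31/301 + 50/301 → 81/301
merge 52/301 + 53/301 → 15/43
merge 55/301 + 60/301 → 115/301
merge 81/301 + 15/43 → 186/301
merge 115/301 + 186/301 → 1
L = 19/301 + 50/301 + 81/301 + 15/43 + 115/301 + 186/301 + 1 = 857/301 ≈ 2.847 bits/symbol.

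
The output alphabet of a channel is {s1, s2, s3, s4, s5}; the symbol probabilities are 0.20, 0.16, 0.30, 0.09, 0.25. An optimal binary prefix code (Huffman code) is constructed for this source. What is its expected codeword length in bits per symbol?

Repeatedly combine the two least-probable nodes; the expected code length is the sum of the merged weights.
merge 9/100 + 4/25 → 1/4
merge 1/5 + 1/4 → 9/20
merge 1/4 + 3/10 → 11/20
merge 9/20 + 11/20 → 1
L = 1/4 + 9/20 + 11/20 + 1 = 9/4 = 2.25 bits/symbol.

2.25 bits/symbol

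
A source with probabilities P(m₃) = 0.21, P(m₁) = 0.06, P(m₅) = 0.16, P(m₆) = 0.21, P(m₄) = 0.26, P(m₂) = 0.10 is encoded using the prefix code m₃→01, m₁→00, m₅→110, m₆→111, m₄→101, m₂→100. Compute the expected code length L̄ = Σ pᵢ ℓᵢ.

L̄ = Σ pᵢ·ℓᵢ = 0.21·2 + 0.06·2 + 0.16·3 + 0.21·3 + 0.26·3 + 0.10·3 = 2.73 bits/symbol.

2.73 bits/symbol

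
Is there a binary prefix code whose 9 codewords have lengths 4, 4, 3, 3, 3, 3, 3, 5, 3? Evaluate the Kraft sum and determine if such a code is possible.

With common denominator 2^5 = 32: Σ 2^(−ℓᵢ) = 2/32 + 2/32 + 4/32 + 4/32 + 4/32 + 4/32 + 4/32 + 1/32 + 4/32 = 29/32 = 0.90625.
Kraft's inequality requires Σ ≤ 1; here Σ = 0.90625 ≤ 1, so such a prefix code exists.

0.90625; yes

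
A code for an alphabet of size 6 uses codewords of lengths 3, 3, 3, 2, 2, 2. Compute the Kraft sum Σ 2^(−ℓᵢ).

With common denominator 2^3 = 8: Σ 2^(−ℓᵢ) = 1/8 + 1/8 + 1/8 + 2/8 + 2/8 + 2/8 = 9/8 = 1.125.

1.125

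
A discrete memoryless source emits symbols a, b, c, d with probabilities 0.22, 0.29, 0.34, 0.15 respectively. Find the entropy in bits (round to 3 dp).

H = −Σ pᵢ log₂ pᵢ.
−0.22·log₂(0.22) = 0.4806
−0.29·log₂(0.29) = 0.5179
−0.34·log₂(0.34) = 0.5292
−0.15·log₂(0.15) = 0.4105
Sum ≈ 1.9382 → 1.938 bits.

1.938 bits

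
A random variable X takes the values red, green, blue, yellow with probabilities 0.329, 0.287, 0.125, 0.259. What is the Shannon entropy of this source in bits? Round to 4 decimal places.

H = −Σ pᵢ log₂ pᵢ.
−0.329·log₂(0.329) = 0.5277
−0.287·log₂(0.287) = 0.5169
−0.125·log₂(0.125) = 0.3750
−0.259·log₂(0.259) = 0.5048
Sum ≈ 1.9243 → 1.9243 bits.

1.9243 bits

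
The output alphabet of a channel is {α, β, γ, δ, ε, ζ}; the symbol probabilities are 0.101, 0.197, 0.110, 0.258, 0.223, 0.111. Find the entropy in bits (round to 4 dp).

H = −Σ pᵢ log₂ pᵢ.
−0.101·log₂(0.101) = 0.3341
−0.197·log₂(0.197) = 0.4617
−0.110·log₂(0.110) = 0.3503
−0.258·log₂(0.258) = 0.5043
−0.223·log₂(0.223) = 0.4828
−0.111·log₂(0.111) = 0.3520
Sum ≈ 2.4851 → 2.4851 bits.

2.4851 bits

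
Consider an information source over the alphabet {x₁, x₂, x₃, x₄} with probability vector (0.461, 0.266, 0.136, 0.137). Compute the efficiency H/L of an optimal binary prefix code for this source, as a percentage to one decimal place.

Entropy H = −Σ p log₂ p ≈ 1.8075 bits.
Huffman merges: 17/125+137/1000→273/1000; 133/500+273/1000→539/1000; 461/1000+539/1000→1. L = 453/250 ≈ 1.8120.
Efficiency = H/L = 1.8075/1.8120 = 99.8%.

99.8%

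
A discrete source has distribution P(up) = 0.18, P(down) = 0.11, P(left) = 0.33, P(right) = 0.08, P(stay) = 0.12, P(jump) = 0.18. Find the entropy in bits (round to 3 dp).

H = −Σ pᵢ log₂ pᵢ.
−0.18·log₂(0.18) = 0.4453
−0.11·log₂(0.11) = 0.3503
−0.33·log₂(0.33) = 0.5278
−0.08·log₂(0.08) = 0.2915
−0.12·log₂(0.12) = 0.3671
−0.18·log₂(0.18) = 0.4453
Sum ≈ 2.4273 → 2.427 bits.

2.427 bits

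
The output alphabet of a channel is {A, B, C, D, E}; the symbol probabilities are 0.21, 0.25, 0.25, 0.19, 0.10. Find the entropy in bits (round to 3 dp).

H = −Σ pᵢ log₂ pᵢ.
−0.21·log₂(0.21) = 0.4728
−0.25·log₂(0.25) = 0.5000
−0.25·log₂(0.25) = 0.5000
−0.19·log₂(0.19) = 0.4552
−0.10·log₂(0.10) = 0.3322
Sum ≈ 2.2602 → 2.260 bits.

2.260 bits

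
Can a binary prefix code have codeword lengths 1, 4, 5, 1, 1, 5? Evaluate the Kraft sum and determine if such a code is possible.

1.625; no

With common denominator 2^5 = 32: Σ 2^(−ℓᵢ) = 16/32 + 2/32 + 1/32 + 16/32 + 16/32 + 1/32 = 52/32 = 1.625.
Kraft's inequality requires Σ ≤ 1; here Σ = 1.625 > 1, so no such prefix code exists.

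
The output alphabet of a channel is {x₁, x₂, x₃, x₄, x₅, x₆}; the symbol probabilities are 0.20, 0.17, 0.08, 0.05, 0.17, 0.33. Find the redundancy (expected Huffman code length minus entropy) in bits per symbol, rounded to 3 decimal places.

0.061 bits

Entropy H = −Σ p log₂ p ≈ 2.3690 bits.
Huffman merges: 1/20+2/25→13/100; 13/100+17/100→3/10; 17/100+1/5→37/100; 3/10+33/100→63/100; 37/100+63/100→1. L = 243/100 ≈ 2.4300.
L − H = 2.4300 − 2.3690 = 0.061 bits.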